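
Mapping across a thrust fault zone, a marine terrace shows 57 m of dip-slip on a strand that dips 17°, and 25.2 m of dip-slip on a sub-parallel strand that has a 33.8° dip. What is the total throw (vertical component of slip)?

30.7 m

throw_A = 57 × sin(17°) = 16.67 m
throw_B = 25.2 × sin(33.8°) = 14.02 m
total = 16.67 + 14.02 = 30.7 m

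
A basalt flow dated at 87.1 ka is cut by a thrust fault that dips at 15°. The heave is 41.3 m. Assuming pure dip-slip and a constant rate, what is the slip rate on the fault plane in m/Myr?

491 m/Myr

dip-slip = heave / cos(dip) = 41.3 m / cos(15°) = 42.76 m
rate = 42.76 m / 87.1 ka = 0.000491 m/yr = 491 m/Myr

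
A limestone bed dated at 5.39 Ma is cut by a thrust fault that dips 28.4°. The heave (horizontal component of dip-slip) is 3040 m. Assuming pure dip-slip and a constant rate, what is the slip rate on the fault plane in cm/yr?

0.0641 cm/yr

dip-slip = heave / cos(dip) = 3040 m / cos(28.4°) = 3456 m
rate = 3456 m / 5.39 Ma = 0.000641 m/yr = 0.0641 cm/yr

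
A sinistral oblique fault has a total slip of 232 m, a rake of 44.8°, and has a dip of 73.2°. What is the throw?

156 m

dip-slip = net slip × sin(rake) = 232 m × sin(44.8°) = 163.5 m
throw = dip-slip × sin(dip) = 163.5 × sin(73.2°) = 156 m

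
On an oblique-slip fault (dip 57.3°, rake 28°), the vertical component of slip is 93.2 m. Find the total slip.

236 m

dip-slip = throw / sin(dip) = 93.2 / sin(57.3°) = 110.8 m
net slip = dip-slip / sin(rake) = 110.8 / sin(28°) = 236 m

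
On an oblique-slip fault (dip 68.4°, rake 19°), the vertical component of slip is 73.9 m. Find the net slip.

244 m

dip-slip = throw / sin(dip) = 73.9 / sin(68.4°) = 79.48 m
net slip = dip-slip / sin(rake) = 79.48 / sin(19°) = 244 m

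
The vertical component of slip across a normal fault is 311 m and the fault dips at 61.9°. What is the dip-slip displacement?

dip-slip = throw / sin(dip) = 311 / sin(61.9°) = 353 m

353 m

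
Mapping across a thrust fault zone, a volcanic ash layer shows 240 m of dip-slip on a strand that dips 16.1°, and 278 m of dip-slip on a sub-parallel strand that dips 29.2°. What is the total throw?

202 m

throw_A = 240 × sin(16.1°) = 66.56 m
throw_B = 278 × sin(29.2°) = 135.6 m
total = 66.56 + 135.6 = 202 m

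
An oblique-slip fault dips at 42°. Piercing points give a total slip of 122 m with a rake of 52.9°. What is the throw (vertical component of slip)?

dip-slip = net slip × sin(rake) = 122 m × sin(52.9°) = 97.31 m
throw = dip-slip × sin(dip) = 97.31 × sin(42°) = 65.1 m

65.1 m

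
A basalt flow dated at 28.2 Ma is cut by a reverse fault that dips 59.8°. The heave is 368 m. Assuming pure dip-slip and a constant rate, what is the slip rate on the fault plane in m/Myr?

25.9 m/Myr

dip-slip = heave / cos(dip) = 368 m / cos(59.8°) = 731.6 m
rate = 731.6 m / 28.2 Ma = 0.0000259 m/yr = 25.9 m/Myr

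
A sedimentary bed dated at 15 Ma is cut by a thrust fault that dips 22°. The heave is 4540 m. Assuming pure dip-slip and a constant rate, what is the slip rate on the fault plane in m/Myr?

dip-slip = heave / cos(dip) = 4540 m / cos(22°) = 4897 m
rate = 4897 m / 15 Ma = 0.000326 m/yr = 326 m/Myr

326 m/Myr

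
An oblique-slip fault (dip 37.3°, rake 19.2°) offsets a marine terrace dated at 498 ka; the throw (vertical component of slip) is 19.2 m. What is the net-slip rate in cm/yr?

dip-slip = throw / sin(dip) = 19.2 / sin(37.3°) = 31.68 m
net slip = dip-slip / sin(rake) = 31.68 / sin(19.2°) = 96.34 m
rate = 96.34 m / 498 ka = 0.000193 m/yr = 0.0193 cm/yr

0.0193 cm/yr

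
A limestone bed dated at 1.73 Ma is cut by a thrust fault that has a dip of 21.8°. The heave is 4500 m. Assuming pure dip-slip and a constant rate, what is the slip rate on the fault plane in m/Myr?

dip-slip = heave / cos(dip) = 4500 m / cos(21.8°) = 4847 m
rate = 4847 m / 1.73 Ma = 0.00280 m/yr = 2800 m/Myr

2800 m/Myr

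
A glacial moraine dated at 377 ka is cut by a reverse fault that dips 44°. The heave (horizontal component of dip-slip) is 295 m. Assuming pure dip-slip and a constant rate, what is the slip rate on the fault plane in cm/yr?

dip-slip = heave / cos(dip) = 295 m / cos(44°) = 410.1 m
rate = 410.1 m / 377 ka = 0.00109 m/yr = 0.109 cm/yr

0.109 cm/yr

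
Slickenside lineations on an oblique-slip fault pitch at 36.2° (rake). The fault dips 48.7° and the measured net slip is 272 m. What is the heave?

dip-slip = net slip × sin(rake) = 272 m × sin(36.2°) = 160.6 m
heave = dip-slip × cos(dip) = 160.6 × cos(48.7°) = 106 m

106 m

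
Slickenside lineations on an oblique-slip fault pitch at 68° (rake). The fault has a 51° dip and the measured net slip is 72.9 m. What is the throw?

52.5 m

dip-slip = net slip × sin(rake) = 72.9 m × sin(68°) = 67.59 m
throw = dip-slip × sin(dip) = 67.59 × sin(51°) = 52.5 m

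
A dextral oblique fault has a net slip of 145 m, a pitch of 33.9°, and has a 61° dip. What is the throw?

dip-slip = net slip × sin(rake) = 145 m × sin(33.9°) = 80.87 m
throw = dip-slip × sin(dip) = 80.87 × sin(61°) = 70.7 m

70.7 m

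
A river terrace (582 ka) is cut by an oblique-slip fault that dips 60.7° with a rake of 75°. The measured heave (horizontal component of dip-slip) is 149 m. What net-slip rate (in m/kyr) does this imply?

dip-slip = heave / cos(dip) = 149 / cos(60.7°) = 304.5 m
net slip = dip-slip / sin(rake) = 304.5 / sin(75°) = 315.2 m
rate = 315.2 m / 582 ka = 0.000542 m/yr = 0.542 m/kyr

0.542 m/kyr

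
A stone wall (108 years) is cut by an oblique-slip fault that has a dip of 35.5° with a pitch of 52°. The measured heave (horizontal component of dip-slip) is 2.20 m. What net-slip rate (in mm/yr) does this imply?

dip-slip = heave / cos(dip) = 2.20 / cos(35.5°) = 2.702 m
net slip = dip-slip / sin(rake) = 2.702 / sin(52°) = 3.429 m
rate = 3.429 m / 108 years = 0.0318 m/yr = 31.8 mm/yr

31.8 mm/yr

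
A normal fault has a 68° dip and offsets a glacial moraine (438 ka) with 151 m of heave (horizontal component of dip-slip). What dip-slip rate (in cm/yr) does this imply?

dip-slip = heave / cos(dip) = 151 m / cos(68°) = 403.1 m
rate = 403.1 m / 438 ka = 0.000920 m/yr = 0.0920 cm/yr

0.0920 cm/yr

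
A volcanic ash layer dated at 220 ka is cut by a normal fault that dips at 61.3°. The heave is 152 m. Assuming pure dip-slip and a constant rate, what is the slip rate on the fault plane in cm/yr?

dip-slip = heave / cos(dip) = 152 m / cos(61.3°) = 316.5 m
rate = 316.5 m / 220 ka = 0.00144 m/yr = 0.144 cm/yr

0.144 cm/yr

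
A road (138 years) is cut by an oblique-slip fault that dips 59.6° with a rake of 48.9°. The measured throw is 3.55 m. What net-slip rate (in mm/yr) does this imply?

dip-slip = throw / sin(dip) = 3.55 / sin(59.6°) = 4.116 m
net slip = dip-slip / sin(rake) = 4.116 / sin(48.9°) = 5.462 m
rate = 5.462 m / 138 years = 0.0396 m/yr = 39.6 mm/yr

39.6 mm/yr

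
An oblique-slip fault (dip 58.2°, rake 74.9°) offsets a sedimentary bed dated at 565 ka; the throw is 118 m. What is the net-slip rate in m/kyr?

dip-slip = throw / sin(dip) = 118 / sin(58.2°) = 138.8 m
net slip = dip-slip / sin(rake) = 138.8 / sin(74.9°) = 143.8 m
rate = 143.8 m / 565 ka = 0.000255 m/yr = 0.255 m/kyr

0.255 m/kyr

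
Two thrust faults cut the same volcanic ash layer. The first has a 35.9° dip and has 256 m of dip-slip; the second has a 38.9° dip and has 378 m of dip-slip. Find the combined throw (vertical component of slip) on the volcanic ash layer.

387 m

throw_A = 256 × sin(35.9°) = 150.1 m
throw_B = 378 × sin(38.9°) = 237.4 m
total = 150.1 + 237.4 = 387 m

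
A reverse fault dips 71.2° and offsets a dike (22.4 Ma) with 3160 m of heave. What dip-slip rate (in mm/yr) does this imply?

0.438 mm/yr

dip-slip = heave / cos(dip) = 3160 m / cos(71.2°) = 9806 m
rate = 9806 m / 22.4 Ma = 0.000438 m/yr = 0.438 mm/yr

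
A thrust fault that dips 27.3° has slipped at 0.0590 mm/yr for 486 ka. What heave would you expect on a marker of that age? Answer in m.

dip-slip = rate × time = 0.0590 mm/yr × 486 ka = 28.67 m
heave = dip-slip × cos(dip) = 28.67 × cos(27.3°) = 25.5 m

25.5 m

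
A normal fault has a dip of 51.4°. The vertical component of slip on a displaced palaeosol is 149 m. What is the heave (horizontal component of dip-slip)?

heave = throw / tan(dip) = 149 / tan(51.4°) = 119 m

119 m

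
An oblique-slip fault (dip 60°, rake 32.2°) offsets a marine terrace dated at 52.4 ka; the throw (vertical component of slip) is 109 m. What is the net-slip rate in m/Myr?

dip-slip = throw / sin(dip) = 109 / sin(60°) = 125.9 m
net slip = dip-slip / sin(rake) = 125.9 / sin(32.2°) = 236.2 m
rate = 236.2 m / 52.4 ka = 0.00451 m/yr = 4510 m/Myr

4510 m/Myr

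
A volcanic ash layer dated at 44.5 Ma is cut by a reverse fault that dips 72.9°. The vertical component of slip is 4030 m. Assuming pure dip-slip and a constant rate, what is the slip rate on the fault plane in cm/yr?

dip-slip = throw / sin(dip) = 4030 m / sin(72.9°) = 4216 m
rate = 4216 m / 44.5 Ma = 0.0000948 m/yr = 0.00948 cm/yr

0.00948 cm/yr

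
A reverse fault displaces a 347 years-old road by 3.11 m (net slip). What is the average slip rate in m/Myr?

rate = 3.11 m / 347 years = 0.00896 m/yr = 8960 m/Myr

8960 m/Myr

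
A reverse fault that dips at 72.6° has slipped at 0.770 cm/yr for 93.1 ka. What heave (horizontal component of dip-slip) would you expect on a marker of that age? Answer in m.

dip-slip = rate × time = 0.770 cm/yr × 93.1 ka = 716.9 m
heave = dip-slip × cos(dip) = 716.9 × cos(72.6°) = 214 m

214 m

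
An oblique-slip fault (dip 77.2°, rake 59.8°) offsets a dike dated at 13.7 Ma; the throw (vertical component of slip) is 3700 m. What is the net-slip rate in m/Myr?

dip-slip = throw / sin(dip) = 3700 / sin(77.2°) = 3794 m
net slip = dip-slip / sin(rake) = 3794 / sin(59.8°) = 4390 m
rate = 4390 m / 13.7 Ma = 0.000320 m/yr = 320 m/Myr

320 m/Myr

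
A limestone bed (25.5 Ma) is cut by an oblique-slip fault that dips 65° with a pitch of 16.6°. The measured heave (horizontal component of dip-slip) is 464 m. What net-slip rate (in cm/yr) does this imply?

0.0151 cm/yr

dip-slip = heave / cos(dip) = 464 / cos(65°) = 1098 m
net slip = dip-slip / sin(rake) = 1098 / sin(16.6°) = 3843 m
rate = 3843 m / 25.5 Ma = 0.000151 m/yr = 0.0151 cm/yr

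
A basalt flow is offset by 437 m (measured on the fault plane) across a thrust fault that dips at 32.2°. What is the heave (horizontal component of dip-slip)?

heave = dip-slip × cos(dip) = 437 m × cos(32.2°) = 370 m

370 m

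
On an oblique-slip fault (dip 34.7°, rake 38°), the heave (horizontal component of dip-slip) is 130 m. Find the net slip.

257 m

dip-slip = heave / cos(dip) = 130 / cos(34.7°) = 158.1 m
net slip = dip-slip / sin(rake) = 158.1 / sin(38°) = 257 m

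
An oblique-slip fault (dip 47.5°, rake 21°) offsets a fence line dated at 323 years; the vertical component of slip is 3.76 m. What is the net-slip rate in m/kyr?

44.1 m/kyr

dip-slip = throw / sin(dip) = 3.76 / sin(47.5°) = 5.100 m
net slip = dip-slip / sin(rake) = 5.100 / sin(21°) = 14.23 m
rate = 14.23 m / 323 years = 0.0441 m/yr = 44.1 m/kyr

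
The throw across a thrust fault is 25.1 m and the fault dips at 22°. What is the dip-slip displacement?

dip-slip = throw / sin(dip) = 25.1 / sin(22°) = 67 m

67 m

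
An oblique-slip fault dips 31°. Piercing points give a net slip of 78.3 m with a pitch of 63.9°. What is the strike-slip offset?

34.4 m

strike-slip = net slip × cos(rake) = 78.3 m × cos(63.9°) = 34.4 m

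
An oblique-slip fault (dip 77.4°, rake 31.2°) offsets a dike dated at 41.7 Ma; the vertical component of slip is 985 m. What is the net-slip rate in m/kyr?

dip-slip = throw / sin(dip) = 985 / sin(77.4°) = 1009 m
net slip = dip-slip / sin(rake) = 1009 / sin(31.2°) = 1948 m
rate = 1948 m / 41.7 Ma = 0.0000467 m/yr = 0.0467 m/kyr

0.0467 m/kyr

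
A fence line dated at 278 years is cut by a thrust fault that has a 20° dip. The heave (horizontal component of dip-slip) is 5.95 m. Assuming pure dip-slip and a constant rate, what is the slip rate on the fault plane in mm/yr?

dip-slip = heave / cos(dip) = 5.95 m / cos(20°) = 6.332 m
rate = 6.332 m / 278 years = 0.0228 m/yr = 22.8 mm/yr

22.8 mm/yr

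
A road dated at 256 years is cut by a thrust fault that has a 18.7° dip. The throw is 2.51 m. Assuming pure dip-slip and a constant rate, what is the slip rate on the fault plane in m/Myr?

dip-slip = throw / sin(dip) = 2.51 m / sin(18.7°) = 7.829 m
rate = 7.829 m / 256 years = 0.0306 m/yr = 30600 m/Myr

30600 m/Myr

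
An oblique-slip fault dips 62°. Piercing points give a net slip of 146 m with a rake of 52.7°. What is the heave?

54.5 m

dip-slip = net slip × sin(rake) = 146 m × sin(52.7°) = 116.1 m
heave = dip-slip × cos(dip) = 116.1 × cos(62°) = 54.5 m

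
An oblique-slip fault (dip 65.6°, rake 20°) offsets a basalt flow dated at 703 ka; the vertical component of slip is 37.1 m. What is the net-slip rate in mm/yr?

dip-slip = throw / sin(dip) = 37.1 / sin(65.6°) = 40.74 m
net slip = dip-slip / sin(rake) = 40.74 / sin(20°) = 119.1 m
rate = 119.1 m / 703 ka = 0.000169 m/yr = 0.169 mm/yr

0.169 mm/yr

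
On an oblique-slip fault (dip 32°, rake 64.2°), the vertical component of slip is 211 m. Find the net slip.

442 m

dip-slip = throw / sin(dip) = 211 / sin(32°) = 398.2 m
net slip = dip-slip / sin(rake) = 398.2 / sin(64.2°) = 442 m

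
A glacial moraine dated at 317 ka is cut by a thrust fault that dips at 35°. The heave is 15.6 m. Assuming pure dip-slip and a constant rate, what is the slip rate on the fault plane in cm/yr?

0.00601 cm/yr

dip-slip = heave / cos(dip) = 15.6 m / cos(35°) = 19.04 m
rate = 19.04 m / 317 ka = 0.0000601 m/yr = 0.00601 cm/yr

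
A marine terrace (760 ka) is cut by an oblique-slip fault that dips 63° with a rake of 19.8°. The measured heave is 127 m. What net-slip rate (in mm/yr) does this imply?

dip-slip = heave / cos(dip) = 127 / cos(63°) = 279.7 m
net slip = dip-slip / sin(rake) = 279.7 / sin(19.8°) = 825.8 m
rate = 825.8 m / 760 ka = 0.00109 m/yr = 1.09 mm/yr

1.09 mm/yr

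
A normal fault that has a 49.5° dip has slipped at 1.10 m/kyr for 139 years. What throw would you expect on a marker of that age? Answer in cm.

11.6 cm

dip-slip = rate × time = 1.10 m/kyr × 139 years = 0.1529 m
throw = dip-slip × sin(dip) = 0.1529 × sin(49.5°) = 0.116 m = 11.6 cm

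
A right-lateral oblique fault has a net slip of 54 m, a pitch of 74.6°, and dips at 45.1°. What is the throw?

36.9 m

dip-slip = net slip × sin(rake) = 54 m × sin(74.6°) = 52.06 m
throw = dip-slip × sin(dip) = 52.06 × sin(45.1°) = 36.9 m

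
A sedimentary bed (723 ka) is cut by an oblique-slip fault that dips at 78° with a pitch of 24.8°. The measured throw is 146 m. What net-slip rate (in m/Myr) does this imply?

dip-slip = throw / sin(dip) = 146 / sin(78°) = 149.3 m
net slip = dip-slip / sin(rake) = 149.3 / sin(24.8°) = 355.8 m
rate = 355.8 m / 723 ka = 0.000492 m/yr = 492 m/Myr

492 m/Myr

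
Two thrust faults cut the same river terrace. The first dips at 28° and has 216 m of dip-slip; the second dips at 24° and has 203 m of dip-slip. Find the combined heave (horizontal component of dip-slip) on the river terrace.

heave_A = 216 × cos(28°) = 190.7 m
heave_B = 203 × cos(24°) = 185.4 m
total = 190.7 + 185.4 = 376 m

376 m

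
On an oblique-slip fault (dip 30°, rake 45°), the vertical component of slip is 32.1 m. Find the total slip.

dip-slip = throw / sin(dip) = 32.1 / sin(30°) = 64.20 m
net slip = dip-slip / sin(rake) = 64.20 / sin(45°) = 90.8 m

90.8 m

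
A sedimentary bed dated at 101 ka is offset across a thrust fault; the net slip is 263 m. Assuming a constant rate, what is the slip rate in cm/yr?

rate = 263 m / 101 ka = 0.00260 m/yr = 0.260 cm/yr

0.260 cm/yr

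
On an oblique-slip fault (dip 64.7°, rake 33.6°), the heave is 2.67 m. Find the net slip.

dip-slip = heave / cos(dip) = 2.67 / cos(64.7°) = 6.248 m
net slip = dip-slip / sin(rake) = 6.248 / sin(33.6°) = 11.3 m

11.3 m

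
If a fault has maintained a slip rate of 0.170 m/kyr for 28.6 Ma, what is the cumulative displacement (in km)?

slip = rate × time = 0.170 m/kyr × 28.6 Ma = 4860 m = 4.86 km

4.86 km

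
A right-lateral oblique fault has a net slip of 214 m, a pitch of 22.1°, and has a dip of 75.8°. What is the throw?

78.1 m

dip-slip = net slip × sin(rake) = 214 m × sin(22.1°) = 80.51 m
throw = dip-slip × sin(dip) = 80.51 × sin(75.8°) = 78.1 m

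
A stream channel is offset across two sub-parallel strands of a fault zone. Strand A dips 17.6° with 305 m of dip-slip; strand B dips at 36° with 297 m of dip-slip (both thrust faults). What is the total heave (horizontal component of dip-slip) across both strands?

531 m

heave_A = 305 × cos(17.6°) = 290.7 m
heave_B = 297 × cos(36°) = 240.3 m
total = 290.7 + 240.3 = 531 m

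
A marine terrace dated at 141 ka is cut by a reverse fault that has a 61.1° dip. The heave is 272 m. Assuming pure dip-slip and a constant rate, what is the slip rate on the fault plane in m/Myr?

3990 m/Myr

dip-slip = heave / cos(dip) = 272 m / cos(61.1°) = 562.8 m
rate = 562.8 m / 141 ka = 0.00399 m/yr = 3990 m/Myr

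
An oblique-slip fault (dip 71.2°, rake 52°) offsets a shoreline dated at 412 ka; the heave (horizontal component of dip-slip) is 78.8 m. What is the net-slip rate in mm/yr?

0.753 mm/yr

dip-slip = heave / cos(dip) = 78.8 / cos(71.2°) = 244.5 m
net slip = dip-slip / sin(rake) = 244.5 / sin(52°) = 310.3 m
rate = 310.3 m / 412 ka = 0.000753 m/yr = 0.753 mm/yr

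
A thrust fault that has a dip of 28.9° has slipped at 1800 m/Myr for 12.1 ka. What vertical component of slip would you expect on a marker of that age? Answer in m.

dip-slip = rate × time = 1800 m/Myr × 12.1 ka = 21.78 m
throw = dip-slip × sin(dip) = 21.78 × sin(28.9°) = 10.5 m

10.5 m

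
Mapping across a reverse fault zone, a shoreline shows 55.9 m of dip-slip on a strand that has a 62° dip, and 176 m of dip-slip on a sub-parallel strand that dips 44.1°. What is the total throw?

172 m

throw_A = 55.9 × sin(62°) = 49.36 m
throw_B = 176 × sin(44.1°) = 122.5 m
total = 49.36 + 122.5 = 172 m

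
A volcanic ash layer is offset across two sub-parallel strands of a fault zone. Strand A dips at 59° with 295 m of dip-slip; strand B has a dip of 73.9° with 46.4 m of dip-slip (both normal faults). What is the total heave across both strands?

heave_A = 295 × cos(59°) = 151.9 m
heave_B = 46.4 × cos(73.9°) = 12.87 m
total = 151.9 + 12.87 = 165 m

165 m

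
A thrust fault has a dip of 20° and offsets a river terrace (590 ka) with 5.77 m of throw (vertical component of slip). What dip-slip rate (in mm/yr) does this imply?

dip-slip = throw / sin(dip) = 5.77 m / sin(20°) = 16.87 m
rate = 16.87 m / 590 ka = 0.0000286 m/yr = 0.0286 mm/yr

0.0286 mm/yr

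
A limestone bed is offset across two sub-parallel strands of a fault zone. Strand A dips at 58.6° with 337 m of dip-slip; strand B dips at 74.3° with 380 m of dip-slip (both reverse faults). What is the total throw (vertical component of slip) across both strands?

653 m

throw_A = 337 × sin(58.6°) = 287.6 m
throw_B = 380 × sin(74.3°) = 365.8 m
total = 287.6 + 365.8 = 653 m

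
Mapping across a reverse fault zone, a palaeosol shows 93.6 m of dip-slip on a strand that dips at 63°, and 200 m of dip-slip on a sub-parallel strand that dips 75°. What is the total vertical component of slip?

throw_A = 93.6 × sin(63°) = 83.40 m
throw_B = 200 × sin(75°) = 193.2 m
total = 83.40 + 193.2 = 277 m

277 m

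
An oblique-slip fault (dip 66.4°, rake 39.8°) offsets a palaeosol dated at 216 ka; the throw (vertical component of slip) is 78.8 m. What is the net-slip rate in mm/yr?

0.622 mm/yr

dip-slip = throw / sin(dip) = 78.8 / sin(66.4°) = 85.99 m
net slip = dip-slip / sin(rake) = 85.99 / sin(39.8°) = 134.3 m
rate = 134.3 m / 216 ka = 0.000622 m/yr = 0.622 mm/yr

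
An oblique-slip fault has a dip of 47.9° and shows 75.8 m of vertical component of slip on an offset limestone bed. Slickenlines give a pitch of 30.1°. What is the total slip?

204 m

dip-slip = throw / sin(dip) = 75.8 / sin(47.9°) = 102.2 m
net slip = dip-slip / sin(rake) = 102.2 / sin(30.1°) = 204 m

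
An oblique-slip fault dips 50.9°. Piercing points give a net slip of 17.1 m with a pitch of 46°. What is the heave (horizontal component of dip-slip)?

dip-slip = net slip × sin(rake) = 17.1 m × sin(46°) = 12.30 m
heave = dip-slip × cos(dip) = 12.30 × cos(50.9°) = 7.76 m

7.76 m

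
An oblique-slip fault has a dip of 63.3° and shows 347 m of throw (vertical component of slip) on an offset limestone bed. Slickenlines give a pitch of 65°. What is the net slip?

429 m

dip-slip = throw / sin(dip) = 347 / sin(63.3°) = 388.4 m
net slip = dip-slip / sin(rake) = 388.4 / sin(65°) = 429 m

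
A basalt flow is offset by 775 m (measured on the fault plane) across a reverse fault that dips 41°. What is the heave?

heave = dip-slip × cos(dip) = 775 m × cos(41°) = 585 m

585 m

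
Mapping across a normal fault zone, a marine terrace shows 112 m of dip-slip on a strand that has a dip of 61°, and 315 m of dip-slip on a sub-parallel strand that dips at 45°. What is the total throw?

321 m

throw_A = 112 × sin(61°) = 97.96 m
throw_B = 315 × sin(45°) = 222.7 m
total = 97.96 + 222.7 = 321 m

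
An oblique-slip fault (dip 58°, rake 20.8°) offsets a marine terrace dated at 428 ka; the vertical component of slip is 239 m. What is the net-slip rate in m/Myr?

1850 m/Myr

dip-slip = throw / sin(dip) = 239 / sin(58°) = 281.8 m
net slip = dip-slip / sin(rake) = 281.8 / sin(20.8°) = 793.6 m
rate = 793.6 m / 428 ka = 0.00185 m/yr = 1850 m/Myr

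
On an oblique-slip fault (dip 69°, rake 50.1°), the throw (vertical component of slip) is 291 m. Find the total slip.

dip-slip = throw / sin(dip) = 291 / sin(69°) = 311.7 m
net slip = dip-slip / sin(rake) = 311.7 / sin(50.1°) = 406 m

406 m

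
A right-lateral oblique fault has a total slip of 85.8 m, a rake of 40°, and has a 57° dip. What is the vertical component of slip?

dip-slip = net slip × sin(rake) = 85.8 m × sin(40°) = 55.15 m
throw = dip-slip × sin(dip) = 55.15 × sin(57°) = 46.3 m

46.3 m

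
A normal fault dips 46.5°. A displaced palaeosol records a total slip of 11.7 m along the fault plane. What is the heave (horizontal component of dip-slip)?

8.05 m

heave = dip-slip × cos(dip) = 11.7 m × cos(46.5°) = 8.05 m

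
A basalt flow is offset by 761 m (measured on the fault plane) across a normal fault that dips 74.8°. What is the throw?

throw = dip-slip × sin(dip) = 761 m × sin(74.8°) = 734 m

734 m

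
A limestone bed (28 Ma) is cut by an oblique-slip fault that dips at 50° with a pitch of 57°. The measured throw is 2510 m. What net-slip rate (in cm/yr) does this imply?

0.0140 cm/yr

dip-slip = throw / sin(dip) = 2510 / sin(50°) = 3277 m
net slip = dip-slip / sin(rake) = 3277 / sin(57°) = 3907 m
rate = 3907 m / 28 Ma = 0.000140 m/yr = 0.0140 cm/yr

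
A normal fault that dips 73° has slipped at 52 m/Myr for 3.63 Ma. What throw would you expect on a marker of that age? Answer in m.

dip-slip = rate × time = 52 m/Myr × 3.63 Ma = 188.8 m
throw = dip-slip × sin(dip) = 188.8 × sin(73°) = 181 m

181 m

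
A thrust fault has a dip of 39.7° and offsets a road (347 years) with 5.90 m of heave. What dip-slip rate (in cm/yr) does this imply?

2.21 cm/yr

dip-slip = heave / cos(dip) = 5.90 m / cos(39.7°) = 7.668 m
rate = 7.668 m / 347 years = 0.0221 m/yr = 2.21 cm/yr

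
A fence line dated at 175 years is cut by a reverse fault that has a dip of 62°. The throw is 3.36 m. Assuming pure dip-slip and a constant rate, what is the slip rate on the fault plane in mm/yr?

dip-slip = throw / sin(dip) = 3.36 m / sin(62°) = 3.805 m
rate = 3.805 m / 175 years = 0.0217 m/yr = 21.7 mm/yr

21.7 mm/yr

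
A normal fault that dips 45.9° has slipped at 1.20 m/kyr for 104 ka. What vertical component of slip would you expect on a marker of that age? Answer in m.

dip-slip = rate × time = 1.20 m/kyr × 104 ka = 124.8 m
throw = dip-slip × sin(dip) = 124.8 × sin(45.9°) = 89.6 m

89.6 m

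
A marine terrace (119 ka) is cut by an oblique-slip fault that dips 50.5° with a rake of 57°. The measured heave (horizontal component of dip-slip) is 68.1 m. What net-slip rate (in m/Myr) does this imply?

dip-slip = heave / cos(dip) = 68.1 / cos(50.5°) = 107.1 m
net slip = dip-slip / sin(rake) = 107.1 / sin(57°) = 127.7 m
rate = 127.7 m / 119 ka = 0.00107 m/yr = 1070 m/Myr

1070 m/Myr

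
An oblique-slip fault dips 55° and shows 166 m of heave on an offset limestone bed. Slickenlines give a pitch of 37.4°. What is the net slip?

476 m

dip-slip = heave / cos(dip) = 166 / cos(55°) = 289.4 m
net slip = dip-slip / sin(rake) = 289.4 / sin(37.4°) = 476 m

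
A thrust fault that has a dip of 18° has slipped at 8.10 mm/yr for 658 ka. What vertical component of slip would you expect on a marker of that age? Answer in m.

1650 m

dip-slip = rate × time = 8.10 mm/yr × 658 ka = 5330 m
throw = dip-slip × sin(dip) = 5330 × sin(18°) = 1650 m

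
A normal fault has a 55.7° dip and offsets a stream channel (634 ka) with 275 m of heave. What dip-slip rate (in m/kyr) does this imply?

dip-slip = heave / cos(dip) = 275 m / cos(55.7°) = 488 m
rate = 488 m / 634 ka = 0.000770 m/yr = 0.770 m/kyr

0.770 m/kyr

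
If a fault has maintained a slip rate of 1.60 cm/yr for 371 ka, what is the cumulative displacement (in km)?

5.94 km

slip = rate × time = 1.60 cm/yr × 371 ka = 5940 m = 5.94 km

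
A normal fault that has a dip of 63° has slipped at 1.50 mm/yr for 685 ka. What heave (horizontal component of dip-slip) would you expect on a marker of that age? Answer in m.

dip-slip = rate × time = 1.50 mm/yr × 685 ka = 1028 m
heave = dip-slip × cos(dip) = 1028 × cos(63°) = 466 m

466 m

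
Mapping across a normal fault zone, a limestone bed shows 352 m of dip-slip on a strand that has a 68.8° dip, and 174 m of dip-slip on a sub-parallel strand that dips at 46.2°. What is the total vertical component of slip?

454 m

throw_A = 352 × sin(68.8°) = 328.2 m
throw_B = 174 × sin(46.2°) = 125.6 m
total = 328.2 + 125.6 = 454 m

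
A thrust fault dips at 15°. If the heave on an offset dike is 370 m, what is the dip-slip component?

dip-slip = heave / cos(dip) = 370 / cos(15°) = 383 m

383 m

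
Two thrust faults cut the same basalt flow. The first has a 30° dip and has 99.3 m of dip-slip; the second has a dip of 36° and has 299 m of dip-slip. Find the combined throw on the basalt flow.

225 m

throw_A = 99.3 × sin(30°) = 49.65 m
throw_B = 299 × sin(36°) = 175.7 m
total = 49.65 + 175.7 = 225 m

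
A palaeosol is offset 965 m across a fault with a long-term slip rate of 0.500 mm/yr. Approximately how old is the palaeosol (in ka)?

1930 ka

age = offset / rate = 965 m / (0.500 mm/yr) = 1.93e+06 yr = 1930 ka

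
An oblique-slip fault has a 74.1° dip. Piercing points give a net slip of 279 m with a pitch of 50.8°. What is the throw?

208 m

dip-slip = net slip × sin(rake) = 279 m × sin(50.8°) = 216.2 m
throw = dip-slip × sin(dip) = 216.2 × sin(74.1°) = 208 m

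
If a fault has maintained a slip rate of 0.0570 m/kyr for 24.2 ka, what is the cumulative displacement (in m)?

slip = rate × time = 0.0570 m/kyr × 24.2 ka = 1.38 m

1.38 m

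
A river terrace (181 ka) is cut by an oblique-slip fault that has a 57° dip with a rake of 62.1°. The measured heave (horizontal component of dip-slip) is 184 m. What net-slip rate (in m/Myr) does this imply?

2110 m/Myr

dip-slip = heave / cos(dip) = 184 / cos(57°) = 337.8 m
net slip = dip-slip / sin(rake) = 337.8 / sin(62.1°) = 382.3 m
rate = 382.3 m / 181 ka = 0.00211 m/yr = 2110 m/Myr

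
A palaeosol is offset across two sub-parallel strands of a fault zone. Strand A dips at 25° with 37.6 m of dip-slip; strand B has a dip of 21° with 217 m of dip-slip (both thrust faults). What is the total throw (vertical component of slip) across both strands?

throw_A = 37.6 × sin(25°) = 15.89 m
throw_B = 217 × sin(21°) = 77.77 m
total = 15.89 + 77.77 = 93.7 m

93.7 m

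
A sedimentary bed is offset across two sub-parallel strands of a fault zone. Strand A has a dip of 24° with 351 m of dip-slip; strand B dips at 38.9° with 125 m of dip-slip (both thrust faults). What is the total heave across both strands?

418 m

heave_A = 351 × cos(24°) = 320.7 m
heave_B = 125 × cos(38.9°) = 97.28 m
total = 320.7 + 97.28 = 418 m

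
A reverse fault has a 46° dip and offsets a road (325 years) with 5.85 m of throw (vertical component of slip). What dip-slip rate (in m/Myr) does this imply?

dip-slip = throw / sin(dip) = 5.85 m / sin(46°) = 8.132 m
rate = 8.132 m / 325 years = 0.0250 m/yr = 25000 m/Myr

25000 m/Myr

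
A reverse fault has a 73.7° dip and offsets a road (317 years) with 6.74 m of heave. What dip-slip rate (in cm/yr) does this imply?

dip-slip = heave / cos(dip) = 6.74 m / cos(73.7°) = 24.01 m
rate = 24.01 m / 317 years = 0.0758 m/yr = 7.58 cm/yr

7.58 cm/yr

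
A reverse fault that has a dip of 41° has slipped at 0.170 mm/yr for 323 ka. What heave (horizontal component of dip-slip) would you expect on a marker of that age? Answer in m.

41.4 m

dip-slip = rate × time = 0.170 mm/yr × 323 ka = 54.91 m
heave = dip-slip × cos(dip) = 54.91 × cos(41°) = 41.4 m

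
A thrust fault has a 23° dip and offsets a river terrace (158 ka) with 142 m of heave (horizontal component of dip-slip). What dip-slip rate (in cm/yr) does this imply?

dip-slip = heave / cos(dip) = 142 m / cos(23°) = 154.3 m
rate = 154.3 m / 158 ka = 0.000976 m/yr = 0.0976 cm/yr

0.0976 cm/yr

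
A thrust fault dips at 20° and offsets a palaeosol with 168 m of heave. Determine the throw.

61.1 m

throw = heave × tan(dip) = 168 × tan(20°) = 61.1 m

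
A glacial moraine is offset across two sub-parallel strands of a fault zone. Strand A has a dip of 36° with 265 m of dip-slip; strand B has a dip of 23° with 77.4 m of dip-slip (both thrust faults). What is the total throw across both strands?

throw_A = 265 × sin(36°) = 155.8 m
throw_B = 77.4 × sin(23°) = 30.24 m
total = 155.8 + 30.24 = 186 m

186 m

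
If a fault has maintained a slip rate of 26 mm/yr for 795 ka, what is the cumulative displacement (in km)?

slip = rate × time = 26 mm/yr × 795 ka = 20700 m = 20.7 km

20.7 km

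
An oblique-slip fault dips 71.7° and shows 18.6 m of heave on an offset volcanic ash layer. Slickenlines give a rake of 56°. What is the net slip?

71.5 m

dip-slip = heave / cos(dip) = 18.6 / cos(71.7°) = 59.24 m
net slip = dip-slip / sin(rake) = 59.24 / sin(56°) = 71.5 m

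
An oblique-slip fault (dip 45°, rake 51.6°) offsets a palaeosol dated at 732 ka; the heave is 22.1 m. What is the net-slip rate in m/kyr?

0.0545 m/kyr

dip-slip = heave / cos(dip) = 22.1 / cos(45°) = 31.25 m
net slip = dip-slip / sin(rake) = 31.25 / sin(51.6°) = 39.88 m
rate = 39.88 m / 732 ka = 0.0000545 m/yr = 0.0545 m/kyr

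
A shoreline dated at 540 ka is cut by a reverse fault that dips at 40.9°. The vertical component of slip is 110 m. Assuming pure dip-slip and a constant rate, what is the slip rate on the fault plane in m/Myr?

311 m/Myr

dip-slip = throw / sin(dip) = 110 m / sin(40.9°) = 168 m
rate = 168 m / 540 ka = 0.000311 m/yr = 311 m/Myr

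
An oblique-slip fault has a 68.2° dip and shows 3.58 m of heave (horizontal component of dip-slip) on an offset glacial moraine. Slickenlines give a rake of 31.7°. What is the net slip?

18.3 m

dip-slip = heave / cos(dip) = 3.58 / cos(68.2°) = 9.640 m
net slip = dip-slip / sin(rake) = 9.640 / sin(31.7°) = 18.3 m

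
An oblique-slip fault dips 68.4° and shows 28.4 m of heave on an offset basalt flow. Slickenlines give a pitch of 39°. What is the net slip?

123 m

dip-slip = heave / cos(dip) = 28.4 / cos(68.4°) = 77.15 m
net slip = dip-slip / sin(rake) = 77.15 / sin(39°) = 123 m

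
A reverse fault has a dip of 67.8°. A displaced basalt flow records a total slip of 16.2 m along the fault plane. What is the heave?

6.12 m

heave = dip-slip × cos(dip) = 16.2 m × cos(67.8°) = 6.12 m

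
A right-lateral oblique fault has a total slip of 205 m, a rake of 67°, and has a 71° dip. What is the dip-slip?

dip-slip = net slip × sin(rake) = 205 m × sin(67°) = 189 m

189 m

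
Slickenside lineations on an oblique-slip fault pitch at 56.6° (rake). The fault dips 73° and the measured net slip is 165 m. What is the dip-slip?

dip-slip = net slip × sin(rake) = 165 m × sin(56.6°) = 138 m

138 m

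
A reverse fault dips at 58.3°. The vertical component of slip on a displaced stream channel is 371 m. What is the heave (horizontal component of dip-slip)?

229 m

heave = throw / tan(dip) = 371 / tan(58.3°) = 229 m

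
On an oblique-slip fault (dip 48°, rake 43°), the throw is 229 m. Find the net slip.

452 m

dip-slip = throw / sin(dip) = 229 / sin(48°) = 308.1 m
net slip = dip-slip / sin(rake) = 308.1 / sin(43°) = 452 m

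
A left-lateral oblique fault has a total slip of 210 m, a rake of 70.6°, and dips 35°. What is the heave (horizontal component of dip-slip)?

162 m

dip-slip = net slip × sin(rake) = 210 m × sin(70.6°) = 198.1 m
heave = dip-slip × cos(dip) = 198.1 × cos(35°) = 162 m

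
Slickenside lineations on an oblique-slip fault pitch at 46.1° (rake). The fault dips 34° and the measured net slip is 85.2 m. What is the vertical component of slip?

34.3 m

dip-slip = net slip × sin(rake) = 85.2 m × sin(46.1°) = 61.39 m
throw = dip-slip × sin(dip) = 61.39 × sin(34°) = 34.3 m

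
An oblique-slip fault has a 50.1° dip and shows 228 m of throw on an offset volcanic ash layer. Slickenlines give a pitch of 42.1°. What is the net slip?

dip-slip = throw / sin(dip) = 228 / sin(50.1°) = 297.2 m
net slip = dip-slip / sin(rake) = 297.2 / sin(42.1°) = 443 m

443 m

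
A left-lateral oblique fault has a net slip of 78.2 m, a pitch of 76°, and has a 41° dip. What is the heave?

57.3 m

dip-slip = net slip × sin(rake) = 78.2 m × sin(76°) = 75.88 m
heave = dip-slip × cos(dip) = 75.88 × cos(41°) = 57.3 m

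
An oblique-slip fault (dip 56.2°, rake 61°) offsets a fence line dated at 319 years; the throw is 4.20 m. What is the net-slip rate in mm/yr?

dip-slip = throw / sin(dip) = 4.20 / sin(56.2°) = 5.054 m
net slip = dip-slip / sin(rake) = 5.054 / sin(61°) = 5.779 m
rate = 5.779 m / 319 years = 0.0181 m/yr = 18.1 mm/yr

18.1 mm/yr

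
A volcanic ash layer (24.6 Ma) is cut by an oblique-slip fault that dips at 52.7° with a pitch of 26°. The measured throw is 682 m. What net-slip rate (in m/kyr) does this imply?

0.0795 m/kyr

dip-slip = throw / sin(dip) = 682 / sin(52.7°) = 857.4 m
net slip = dip-slip / sin(rake) = 857.4 / sin(26°) = 1956 m
rate = 1956 m / 24.6 Ma = 0.0000795 m/yr = 0.0795 m/kyr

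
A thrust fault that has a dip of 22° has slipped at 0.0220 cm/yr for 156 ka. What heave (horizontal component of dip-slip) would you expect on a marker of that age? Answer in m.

dip-slip = rate × time = 0.0220 cm/yr × 156 ka = 34.32 m
heave = dip-slip × cos(dip) = 34.32 × cos(22°) = 31.8 m

31.8 m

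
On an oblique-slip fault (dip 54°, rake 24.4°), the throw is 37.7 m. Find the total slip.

dip-slip = throw / sin(dip) = 37.7 / sin(54°) = 46.60 m
net slip = dip-slip / sin(rake) = 46.60 / sin(24.4°) = 113 m

113 m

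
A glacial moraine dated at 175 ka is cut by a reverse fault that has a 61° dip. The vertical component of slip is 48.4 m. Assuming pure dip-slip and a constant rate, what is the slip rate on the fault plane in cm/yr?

dip-slip = throw / sin(dip) = 48.4 m / sin(61°) = 55.34 m
rate = 55.34 m / 175 ka = 0.000316 m/yr = 0.0316 cm/yr

0.0316 cm/yr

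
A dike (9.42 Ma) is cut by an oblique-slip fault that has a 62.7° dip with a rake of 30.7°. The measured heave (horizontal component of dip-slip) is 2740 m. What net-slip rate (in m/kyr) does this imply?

1.24 m/kyr

dip-slip = heave / cos(dip) = 2740 / cos(62.7°) = 5974 m
net slip = dip-slip / sin(rake) = 5974 / sin(30.7°) = 11700 m
rate = 11700 m / 9.42 Ma = 0.00124 m/yr = 1.24 m/kyr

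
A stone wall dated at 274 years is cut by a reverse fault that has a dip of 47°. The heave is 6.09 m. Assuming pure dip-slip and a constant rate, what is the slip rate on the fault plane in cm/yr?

3.26 cm/yr

dip-slip = heave / cos(dip) = 6.09 m / cos(47°) = 8.930 m
rate = 8.930 m / 274 years = 0.0326 m/yr = 3.26 cm/yr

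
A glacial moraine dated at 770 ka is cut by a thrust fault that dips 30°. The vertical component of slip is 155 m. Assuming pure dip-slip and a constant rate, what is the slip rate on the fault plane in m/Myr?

403 m/Myr

dip-slip = throw / sin(dip) = 155 m / sin(30°) = 310 m
rate = 310 m / 770 ka = 0.000403 m/yr = 403 m/Myr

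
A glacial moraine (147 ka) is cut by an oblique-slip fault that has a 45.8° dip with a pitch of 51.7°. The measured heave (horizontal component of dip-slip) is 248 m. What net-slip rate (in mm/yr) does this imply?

3.08 mm/yr

dip-slip = heave / cos(dip) = 248 / cos(45.8°) = 355.7 m
net slip = dip-slip / sin(rake) = 355.7 / sin(51.7°) = 453.3 m
rate = 453.3 m / 147 ka = 0.00308 m/yr = 3.08 mm/yr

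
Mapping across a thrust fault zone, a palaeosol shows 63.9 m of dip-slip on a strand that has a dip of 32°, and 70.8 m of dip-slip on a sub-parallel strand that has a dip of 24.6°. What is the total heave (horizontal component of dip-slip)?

heave_A = 63.9 × cos(32°) = 54.19 m
heave_B = 70.8 × cos(24.6°) = 64.37 m
total = 54.19 + 64.37 = 119 m

119 m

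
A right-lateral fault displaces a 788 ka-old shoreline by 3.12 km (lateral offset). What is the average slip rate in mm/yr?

3.96 mm/yr

rate = 3.12 km / 788 ka = 0.00396 m/yr = 3.96 mm/yr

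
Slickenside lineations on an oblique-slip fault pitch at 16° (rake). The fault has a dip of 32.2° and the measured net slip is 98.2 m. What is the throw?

14.4 m

dip-slip = net slip × sin(rake) = 98.2 m × sin(16°) = 27.07 m
throw = dip-slip × sin(dip) = 27.07 × sin(32.2°) = 14.4 m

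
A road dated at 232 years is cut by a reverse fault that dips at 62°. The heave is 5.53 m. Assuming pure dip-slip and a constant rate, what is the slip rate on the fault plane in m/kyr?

dip-slip = heave / cos(dip) = 5.53 m / cos(62°) = 11.78 m
rate = 11.78 m / 232 years = 0.0508 m/yr = 50.8 m/kyr

50.8 m/kyr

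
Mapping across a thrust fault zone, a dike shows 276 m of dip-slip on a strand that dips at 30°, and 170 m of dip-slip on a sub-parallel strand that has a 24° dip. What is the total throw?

throw_A = 276 × sin(30°) = 138 m
throw_B = 170 × sin(24°) = 69.15 m
total = 138 + 69.15 = 207 m

207 m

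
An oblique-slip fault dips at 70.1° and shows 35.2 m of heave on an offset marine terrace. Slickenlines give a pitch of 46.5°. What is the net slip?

143 m

dip-slip = heave / cos(dip) = 35.2 / cos(70.1°) = 103.4 m
net slip = dip-slip / sin(rake) = 103.4 / sin(46.5°) = 143 m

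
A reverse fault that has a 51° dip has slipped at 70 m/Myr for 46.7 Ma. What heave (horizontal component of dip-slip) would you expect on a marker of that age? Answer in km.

2.06 km

dip-slip = rate × time = 70 m/Myr × 46.7 Ma = 3269 m
heave = dip-slip × cos(dip) = 3269 × cos(51°) = 2060 m = 2.06 km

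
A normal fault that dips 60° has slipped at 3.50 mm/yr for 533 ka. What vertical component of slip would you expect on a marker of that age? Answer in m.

dip-slip = rate × time = 3.50 mm/yr × 533 ka = 1866 m
throw = dip-slip × sin(dip) = 1866 × sin(60°) = 1620 m

1620 m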